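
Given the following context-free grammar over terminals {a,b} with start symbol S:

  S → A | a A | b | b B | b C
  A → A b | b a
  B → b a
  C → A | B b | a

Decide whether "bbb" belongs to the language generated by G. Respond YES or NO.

Convert to CNF:
  S -> A T0 | T0 B | T0 C | T0 T1 | T1 A | b
  A -> A T0 | T0 T1
  B -> T0 T1
  C -> A T0 | B T0 | T0 T1 | a
  T0 -> b
  T1 -> a

CYK fill:
  cell(0,0) b: {S,T0}  orig:{S}
  cell(1,1) b: {S,T0}  orig:{S}
  cell(2,2) b: {S,T0}  orig:{S}
  cell(0,1) bb: ∅
  cell(1,2) bb: ∅
  cell(0,2) bbb: ∅

S ∉ T[0,2] ⇒ NO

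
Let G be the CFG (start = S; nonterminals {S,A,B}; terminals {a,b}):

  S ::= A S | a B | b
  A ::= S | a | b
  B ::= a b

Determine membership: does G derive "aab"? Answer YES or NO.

Convert to CNF:
  S -> A S | T0 B | b
  A -> A S | T0 B | a | b
  B -> T0 T1
  T0 -> a
  T1 -> b

CYK table (by increasing span):
  [0..0]={A,T0}  "a"  orig:{A}
  [1..1]={A,T0}  "a"  orig:{A}
  [2..2]={A,S,T1}  "b"  orig:{A,S}
  [0..1]=∅  "aa"
  [1..2]={A,B,S}  "ab"
  [0..2]={A,S}  "aab"

S ∈ T[0,2] ⇒ YES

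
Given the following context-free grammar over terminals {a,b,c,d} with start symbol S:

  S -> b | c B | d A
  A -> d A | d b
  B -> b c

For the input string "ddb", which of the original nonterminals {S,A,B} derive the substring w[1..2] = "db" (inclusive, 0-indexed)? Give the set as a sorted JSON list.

Convert to CNF:
  S -> T0 A | T2 B | b
  A -> T0 A | T0 T1
  B -> T1 T2
  T0 -> d
  T1 -> b
  T2 -> c

Fill CYK table bottom-up (cells [i..j] with 1 ≤ i ≤ j ≤ 2 only):
  cell(1,1) d: {T0}  orig:{}
  cell(2,2) b: {S,T1}  orig:{S}
  cell(1,2) db: {A}

Original NTs in T[1,2] deriving "db": ["A"]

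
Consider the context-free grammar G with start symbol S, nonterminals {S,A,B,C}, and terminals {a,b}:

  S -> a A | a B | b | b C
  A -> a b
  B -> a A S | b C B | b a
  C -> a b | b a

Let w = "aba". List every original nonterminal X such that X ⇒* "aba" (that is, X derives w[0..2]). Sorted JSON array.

CNF form of G:
  S -> T0 A | T0 B | T1 C | b
  A -> T0 T1
  B -> T0 X2 | T1 T0 | T1 X3
  C -> T0 T1 | T1 T0
  T0 -> a
  T1 -> b
  X2 -> A S
  X3 -> C B

Fill CYK table bottom-up — only the sub-triangle for w[0..2]:
  [0..0]={T0}  "a"  orig:{}
  [1..1]={S,T1}  "b"  orig:{S}
  [2..2]={T0}  "a"  orig:{}
  [0..1]={A,C}  "ab"
  [1..2]={B,C}  "ba"
  [0..2]={S}  "aba"

Original NTs in T[0,2] deriving "aba": ["S"]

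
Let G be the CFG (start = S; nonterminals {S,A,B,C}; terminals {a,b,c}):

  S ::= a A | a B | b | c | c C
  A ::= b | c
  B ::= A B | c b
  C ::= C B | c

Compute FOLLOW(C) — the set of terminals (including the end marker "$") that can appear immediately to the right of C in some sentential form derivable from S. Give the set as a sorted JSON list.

FIRST sets, iterate to fixpoint:
round 1:
  A via A→b: +{b}
  A via A→c: +{c}
  B via B→A B: +{b,c}
  C via C→c: +{c}
  S via S→a A: +{a}
  S via S→b: +{b}
  S via S→c: +{c}
  S: {a,b,c}  A: {b,c}  B: {b,c}  C: {c}
round 2: — fixpoint
  S: {a,b,c}  A: {b,c}  B: {b,c}  C: {c}

FOLLOW iteration:
seed FOLLOW(S) with $
pass 1:
  B→A B: FOLLOW(A) ⊇ FIRST(B) = {b,c}; new: +{b,c}
  C→C B: FOLLOW(C) ⊇ FIRST(B) = {b,c}; new: +{b,c}
  C→C B: FOLLOW(B) ⊇ FOLLOW(C) ⊇ {b,c}; new: +{b,c}
  S→a A: FOLLOW(A) ⊇ FOLLOW(S) ⊇ {$}; new: +{$}
  S→a B: FOLLOW(B) ⊇ FOLLOW(S) ⊇ {$}; new: +{$}
  S→c C: FOLLOW(C) ⊇ FOLLOW(S) ⊇ {$}; new: +{$}
  S: {$}  A: {$,b,c}  B: {$,b,c}  C: {$,b,c}
pass 2: (stable)
  S: {$}  A: {$,b,c}  B: {$,b,c}  C: {$,b,c}

FOLLOW(C) = ["$", "b", "c"]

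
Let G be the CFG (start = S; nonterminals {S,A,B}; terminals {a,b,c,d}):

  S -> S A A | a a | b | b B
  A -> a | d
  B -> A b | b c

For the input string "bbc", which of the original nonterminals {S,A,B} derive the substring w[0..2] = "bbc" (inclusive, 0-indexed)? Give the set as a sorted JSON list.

Convert to CNF:
  S -> S X3 | T0 B | T2 T2 | b
  A -> a | d
  B -> A T0 | T0 T1
  T0 -> b
  T1 -> c
  T2 -> a
  X3 -> A A

Fill CYK table bottom-up — only the sub-triangle for w[0..2]:
  T[0,0] 'b' = {S,T0}  orig:{S}
  T[1,1] 'b' = {S,T0}  orig:{S}
  T[2,2] 'c' = {T1}  orig:{}
  T[0,1] 'bb' = ∅
  T[1,2] 'bc' = {B}
  T[0,2] 'bbc' = {S}

Original NTs in T[0,2] deriving "bbc": ["S"]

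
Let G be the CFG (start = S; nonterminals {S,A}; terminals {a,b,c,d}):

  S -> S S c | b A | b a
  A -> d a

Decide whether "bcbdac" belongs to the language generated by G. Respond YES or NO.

CNF form of G:
  S -> S X4 | T3 A | T3 T1
  A -> T0 T1
  T0 -> d
  T1 -> a
  T2 -> c
  T3 -> b
  X4 -> S T2

CYK table (by increasing span):
  [0..0]={T3}  "b"  orig:{}
  [1..1]={T2}  "c"  orig:{}
  [2..2]={T3}  "b"  orig:{}
  [3..3]={T0}  "d"  orig:{}
  [4..4]={T1}  "a"  orig:{}
  [5..5]={T2}  "c"  orig:{}
  [0..1]=∅  "bc"
  [1..2]=∅  "cb"
  [2..3]=∅  "bd"
  [3..4]={A}  "da"
  [4..5]=∅  "ac"
  [0..2]=∅  "bcb"
  [1..3]=∅  "cbd"
  [2..4]={S}  "bda"
  [3..5]=∅  "dac"
  [0..3]=∅  "bcbd"
  [1..4]=∅  "cbda"
  [2..5]={X4}  "bdac"  orig:{}
  [0..4]=∅  "bcbda"
  [1..5]=∅  "cbdac"
  [0..5]=∅  "bcbdac"

S ∉ T[0,5] ⇒ NO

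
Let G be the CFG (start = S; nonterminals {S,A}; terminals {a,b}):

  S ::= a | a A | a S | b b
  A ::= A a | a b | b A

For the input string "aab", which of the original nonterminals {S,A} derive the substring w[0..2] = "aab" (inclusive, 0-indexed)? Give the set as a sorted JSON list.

CNF form of G:
  S -> T0 A | T0 S | T1 T1 | a
  A -> A T0 | T0 T1 | T1 A
  T0 -> a
  T1 -> b

CYK fill, restricted to cells inside w[0..2]:
  cell(0,0) a: {S,T0}  orig:{S}
  cell(1,1) a: {S,T0}  orig:{S}
  cell(2,2) b: {T1}  orig:{}
  cell(0,1) aa: {S}
  cell(1,2) ab: {A}
  cell(0,2) aab: {S}

Original NTs in T[0,2] deriving "aab": ["S"]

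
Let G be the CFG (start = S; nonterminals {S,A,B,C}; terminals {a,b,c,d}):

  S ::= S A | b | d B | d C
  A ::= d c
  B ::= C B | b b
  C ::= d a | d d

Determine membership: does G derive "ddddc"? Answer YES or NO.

Convert to CNF:
  S -> S A | T0 B | T0 C | b
  A -> T0 T1
  B -> C B | T2 T2
  C -> T0 T0 | T0 T3
  T0 -> d
  T1 -> c
  T2 -> b
  T3 -> a

Fill CYK table bottom-up:
  cell(0,0) d: {T0}  orig:{}
  cell(1,1) d: {T0}  orig:{}
  cell(2,2) d: {T0}  orig:{}
  cell(3,3) d: {T0}  orig:{}
  cell(4,4) c: {T1}  orig:{}
  cell(0,1) dd: {C}
  cell(1,2) dd: {C}
  cell(2,3) dd: {C}
  cell(3,4) dc: {A}
  cell(0,2) ddd: {S}
  cell(1,3) ddd: {S}
  cell(2,4) ddc: ∅
  cell(0,3) dddd: ∅
  cell(1,4) dddc: ∅
  cell(0,4) ddddc: {S}

S ∈ T[0,4] ⇒ YES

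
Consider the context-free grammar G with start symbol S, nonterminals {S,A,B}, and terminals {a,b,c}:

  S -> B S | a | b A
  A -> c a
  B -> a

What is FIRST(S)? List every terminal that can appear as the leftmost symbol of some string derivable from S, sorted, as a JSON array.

Compute FIRST by fixpoint:
[1]
  A via A→c a: +{c}
  B via B→a: +{a}
  S via S→B S: +{a}
  S via S→b A: +{b}
  FIRST[S]={a,b}  FIRST[A]={c}  FIRST[B]={a}
[2] (stable)
  FIRST[S]={a,b}  FIRST[A]={c}  FIRST[B]={a}

FIRST(S) = ["a", "b"]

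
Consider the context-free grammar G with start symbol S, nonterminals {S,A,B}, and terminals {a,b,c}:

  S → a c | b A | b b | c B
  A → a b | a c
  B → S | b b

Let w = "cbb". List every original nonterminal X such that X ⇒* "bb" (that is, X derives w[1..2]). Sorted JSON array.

Convert to CNF:
  S -> T0 T2 | T1 A | T1 T1 | T2 B
  A -> T0 T1 | T0 T2
  B -> T0 T2 | T1 A | T1 T1 | T2 B
  T0 -> a
  T1 -> b
  T2 -> c

Fill CYK table bottom-up — only the sub-triangle for w[1..2]:
  T[1,1] 'b' = {T1}  orig:{}
  T[2,2] 'b' = {T1}  orig:{}
  T[1,2] 'bb' = {B,S}

Original NTs in T[1,2] deriving "bb": ["B", "S"]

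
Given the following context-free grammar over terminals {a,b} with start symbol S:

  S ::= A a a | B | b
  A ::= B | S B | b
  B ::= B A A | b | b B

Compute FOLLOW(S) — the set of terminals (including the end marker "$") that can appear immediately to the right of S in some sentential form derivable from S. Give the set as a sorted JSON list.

FIRST iteration:
pass 1:
  A via A→b: +{b}
  B via B→b: +{b}
  S via S→A a a: +{b}
  FIRST[S]={b}  FIRST[A]={b}  FIRST[B]={b}
pass 2: (no change)
  FIRST[S]={b}  FIRST[A]={b}  FIRST[B]={b}

Compute FOLLOW by fixpoint:
seed FOLLOW(S) with $
round 1:
  A→S B: FOLLOW(S) ⊇ FIRST(B) = {b}; new: +{b}
  B→B A A: FOLLOW(B) ⊇ FIRST(A) = {b}; new: +{b}
  B→B A A: FOLLOW(A) ⊇ FIRST(A) = {b}; new: +{b}
  S→A a a: FOLLOW(A) ⊇ FIRST(a) = {a}; new: +{a}
  S→B: FOLLOW(B) ⊇ FOLLOW(S) ⊇ {$,b}; new: +{$}
  FOLLOW(S)={$,b}  FOLLOW(A)={a,b}  FOLLOW(B)={$,b}
round 2:
  A→B: FOLLOW(B) ⊇ FOLLOW(A) ⊇ {a,b}; new: +{a}
  B→B A A: FOLLOW(A) ⊇ FOLLOW(B) ⊇ {$,a,b}; new: +{$}
  FOLLOW(S)={$,b}  FOLLOW(A)={$,a,b}  FOLLOW(B)={$,a,b}
round 3: (no change)
  FOLLOW(S)={$,b}  FOLLOW(A)={$,a,b}  FOLLOW(B)={$,a,b}

FOLLOW(S) = ["$", "b"]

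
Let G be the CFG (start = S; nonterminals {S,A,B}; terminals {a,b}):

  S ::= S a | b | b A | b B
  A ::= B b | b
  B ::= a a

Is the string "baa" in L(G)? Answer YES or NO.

Convert to CNF:
  S -> S T1 | T0 A | T0 B | b
  A -> B T0 | b
  B -> T1 T1
  T0 -> b
  T1 -> a

Fill CYK table bottom-up:
  cell(0,0) b: {A,S,T0}  orig:{A,S}
  cell(1,1) a: {T1}  orig:{}
  cell(2,2) a: {T1}  orig:{}
  cell(0,1) ba: {S}
  cell(1,2) aa: {B}
  cell(0,2) baa: {S}

S ∈ T[0,2] ⇒ YES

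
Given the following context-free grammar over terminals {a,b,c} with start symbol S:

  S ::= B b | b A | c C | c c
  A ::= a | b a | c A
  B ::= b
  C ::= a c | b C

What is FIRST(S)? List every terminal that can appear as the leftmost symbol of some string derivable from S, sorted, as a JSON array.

FIRST sets, iterate to fixpoint:
[1]
  A via A→a: +{a}
  A via A→b a: +{b}
  A via A→c A: +{c}
  B via B→b: +{b}
  C via C→a c: +{a}
  C via C→b C: +{b}
  S via S→B b: +{b}
  S via S→c C: +{c}
  FIRST(S)={b,c}  FIRST(A)={a,b,c}  FIRST(B)={b}  FIRST(C)={a,b}
[2] (no change)
  FIRST(S)={b,c}  FIRST(A)={a,b,c}  FIRST(B)={b}  FIRST(C)={a,b}

FIRST(S) = ["b", "c"]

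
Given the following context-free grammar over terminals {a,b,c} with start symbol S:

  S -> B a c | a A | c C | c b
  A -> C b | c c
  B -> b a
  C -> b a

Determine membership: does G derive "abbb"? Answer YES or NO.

CNF form of G:
  S -> B X3 | T1 C | T1 T0 | T2 A
  A -> C T0 | T1 T1
  B -> T0 T2
  C -> T0 T2
  T0 -> b
  T1 -> c
  T2 -> a
  X3 -> T2 T1

CYK fill:
  [0..0]={T2}  "a"  orig:{}
  [1..1]={T0}  "b"  orig:{}
  [2..2]={T0}  "b"  orig:{}
  [3..3]={T0}  "b"  orig:{}
  [0..1]=∅  "ab"
  [1..2]=∅  "bb"
  [2..3]=∅  "bb"
  [0..2]=∅  "abb"
  [1..3]=∅  "bbb"
  [0..3]=∅  "abbb"

S ∉ T[0,3] ⇒ NO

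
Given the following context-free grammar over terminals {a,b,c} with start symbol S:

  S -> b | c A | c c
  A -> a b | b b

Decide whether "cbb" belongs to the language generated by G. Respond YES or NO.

Convert to CNF:
  S -> T2 A | T2 T2 | b
  A -> T0 T1 | T1 T1
  T0 -> a
  T1 -> b
  T2 -> c

CYK table (by increasing span):
  [0..0]={T2}  "c"  orig:{}
  [1..1]={S,T1}  "b"  orig:{S}
  [2..2]={S,T1}  "b"  orig:{S}
  [0..1]=∅  "cb"
  [1..2]={A}  "bb"
  [0..2]={S}  "cbb"

S ∈ T[0,2] ⇒ YES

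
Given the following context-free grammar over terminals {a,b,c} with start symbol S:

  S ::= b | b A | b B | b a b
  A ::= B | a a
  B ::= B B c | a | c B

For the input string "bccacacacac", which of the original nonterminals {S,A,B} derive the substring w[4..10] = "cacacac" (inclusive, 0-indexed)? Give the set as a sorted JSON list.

Convert to CNF:
  S -> T2 A | T2 B | T2 X5 | b
  A -> B X3 | T0 B | T1 T1 | a
  B -> B X4 | T0 B | a
  T0 -> c
  T1 -> a
  T2 -> b
  X3 -> B T0
  X4 -> B T0
  X5 -> T1 T2

CYK fill — only the sub-triangle for w[4..10]:
  T[4,4] 'c' = {T0}  orig:{}
  T[5,5] 'a' = {A,B,T1}  orig:{A,B}
  T[6,6] 'c' = {T0}  orig:{}
  T[7,7] 'a' = {A,B,T1}  orig:{A,B}
  T[8,8] 'c' = {T0}  orig:{}
  T[9,9] 'a' = {A,B,T1}  orig:{A,B}
  T[10,10] 'c' = {T0}  orig:{}
  T[4,5] 'ca' = {A,B}
  T[5,6] 'ac' = {X3,X4}  orig:{}
  T[6,7] 'ca' = {A,B}
  T[7,8] 'ac' = {X3,X4}  orig:{}
  T[8,9] 'ca' = {A,B}
  T[9,10] 'ac' = {X3,X4}  orig:{}
  T[4,6] 'cac' = {X3,X4}  orig:{}
  T[5,7] 'aca' = ∅
  T[6,8] 'cac' = {X3,X4}  orig:{}
  T[7,9] 'aca' = ∅
  T[8,10] 'cac' = {X3,X4}  orig:{}
  T[4,7] 'caca' = ∅
  T[5,8] 'acac' = {A,B}
  T[6,9] 'caca' = ∅
  T[7,10] 'acac' = {A,B}
  T[4,8] 'cacac' = {A,B}
  T[5,9] 'acaca' = ∅
  T[6,10] 'cacac' = {A,B}
  T[4,9] 'cacaca' = ∅
  T[5,10] 'acacac' = {A,B}
  T[4,10] 'cacacac' = {A,B}

Original NTs in T[4,10] deriving "cacacac": ["A", "B"]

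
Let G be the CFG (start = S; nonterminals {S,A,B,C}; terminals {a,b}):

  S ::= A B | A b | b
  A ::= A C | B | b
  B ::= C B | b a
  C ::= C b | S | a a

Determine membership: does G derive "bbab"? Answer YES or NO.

Convert to CNF:
  S -> A B | A T0 | b
  A -> A C | C B | T0 T1 | b
  B -> C B | T0 T1
  C -> A B | A T0 | C T0 | T1 T1 | b
  T0 -> b
  T1 -> a

CYK table (by increasing span):
  T[0,0] 'b' = {A,C,S,T0}  orig:{A,C,S}
  T[1,1] 'b' = {A,C,S,T0}  orig:{A,C,S}
  T[2,2] 'a' = {T1}  orig:{}
  T[3,3] 'b' = {A,C,S,T0}  orig:{A,C,S}
  T[0,1] 'bb' = {A,C,S}
  T[1,2] 'ba' = {A,B}
  T[2,3] 'ab' = ∅
  T[0,2] 'bba' = {A,B,C,S}
  T[1,3] 'bab' = {A,C,S}
  T[0,3] 'bbab' = {A,C,S}

S ∈ T[0,3] ⇒ YES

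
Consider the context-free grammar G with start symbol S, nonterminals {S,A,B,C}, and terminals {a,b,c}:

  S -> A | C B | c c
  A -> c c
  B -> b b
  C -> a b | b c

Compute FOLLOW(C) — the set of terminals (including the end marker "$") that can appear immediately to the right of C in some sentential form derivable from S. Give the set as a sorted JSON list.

FIRST iteration:
round 1:
  A via A→c c: +{c}
  B via B→b b: +{b}
  C via C→a b: +{a}
  C via C→b c: +{b}
  S via S→A: +{c}
  S via S→C B: +{a,b}
  S: {a,b,c}  A: {c}  B: {b}  C: {a,b}
round 2: done
  S: {a,b,c}  A: {c}  B: {b}  C: {a,b}

FOLLOW sets:
seed FOLLOW(S) with $
iter 1:
  S→A: FOLLOW(A) ⊇ FOLLOW(S) ⊇ {$}; new: +{$}
  S→C B: FOLLOW(C) ⊇ FIRST(B) = {b}; new: +{b}
  S→C B: FOLLOW(B) ⊇ FOLLOW(S) ⊇ {$}; new: +{$}
  FOLLOW[S]={$}  FOLLOW[A]={$}  FOLLOW[B]={$}  FOLLOW[C]={b}
iter 2: done
  FOLLOW[S]={$}  FOLLOW[A]={$}  FOLLOW[B]={$}  FOLLOW[C]={b}

FOLLOW(C) = ["b"]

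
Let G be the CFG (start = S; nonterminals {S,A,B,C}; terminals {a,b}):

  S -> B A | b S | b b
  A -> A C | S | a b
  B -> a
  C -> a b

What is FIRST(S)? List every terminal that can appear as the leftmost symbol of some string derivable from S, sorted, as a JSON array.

FIRST iteration:
round 1:
  A via A→a b: +{a}
  B via B→a: +{a}
  C via C→a b: +{a}
  S via S→B A: +{a}
  S via S→b S: +{b}
  FIRST[S]={a,b}  FIRST[A]={a}  FIRST[B]={a}  FIRST[C]={a}
round 2:
  A via A→S: +{b}
  FIRST[S]={a,b}  FIRST[A]={a,b}  FIRST[B]={a}  FIRST[C]={a}
round 3: — fixpoint
  FIRST[S]={a,b}  FIRST[A]={a,b}  FIRST[B]={a}  FIRST[C]={a}

FIRST(S) = ["a", "b"]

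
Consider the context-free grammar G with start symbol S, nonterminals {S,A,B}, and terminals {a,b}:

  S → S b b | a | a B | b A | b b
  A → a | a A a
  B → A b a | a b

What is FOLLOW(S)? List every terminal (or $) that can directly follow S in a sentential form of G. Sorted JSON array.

FIRST sets, iterate to fixpoint:
pass 1:
  A via A→a: +{a}
  B via B→A b a: +{a}
  S via S→a: +{a}
  S via S→b A: +{b}
  FIRST(S)={a,b}  FIRST(A)={a}  FIRST(B)={a}
pass 2: done
  FIRST(S)={a,b}  FIRST(A)={a}  FIRST(B)={a}

FOLLOW iteration:
initialize: $ ∈ FOLLOW(S)
[1]
  A→a A a: FOLLOW(A) ⊇ FIRST(a) = {a}; new: +{a}
  B→A b a: FOLLOW(A) ⊇ FIRST(b) = {b}; new: +{b}
  S→S b b: FOLLOW(S) ⊇ FIRST(b) = {b}; new: +{b}
  S→a B: FOLLOW(B) ⊇ FOLLOW(S) ⊇ {$,b}; new: +{$,b}
  S→b A: FOLLOW(A) ⊇ FOLLOW(S) ⊇ {$,b}; new: +{$}
  FOLLOW[S]={$,b}  FOLLOW[A]={$,a,b}  FOLLOW[B]={$,b}
[2] — fixpoint
  FOLLOW[S]={$,b}  FOLLOW[A]={$,a,b}  FOLLOW[B]={$,b}

FOLLOW(S) = ["$", "b"]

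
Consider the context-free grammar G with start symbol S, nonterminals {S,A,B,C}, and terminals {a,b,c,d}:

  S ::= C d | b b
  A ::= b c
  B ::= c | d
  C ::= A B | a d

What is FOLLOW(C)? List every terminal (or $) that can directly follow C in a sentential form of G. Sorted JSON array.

FIRST sets, iterate to fixpoint:
pass 1:
  A via A→b c: +{b}
  B via B→c: +{c}
  B via B→d: +{d}
  C via C→A B: +{b}
  C via C→a d: +{a}
  S via S→C d: +{a,b}
  S: {a,b}  A: {b}  B: {c,d}  C: {a,b}
pass 2: (no change)
  S: {a,b}  A: {b}  B: {c,d}  C: {a,b}

FOLLOW sets:
seed FOLLOW(S) with $
pass 1:
  C→A B: FOLLOW(A) ⊇ FIRST(B) = {c,d}; new: +{c,d}
  S→C d: FOLLOW(C) ⊇ FIRST(d) = {d}; new: +{d}
  S: {$}  A: {c,d}  B: {}  C: {d}
pass 2:
  C→A B: FOLLOW(B) ⊇ FOLLOW(C) ⊇ {d}; new: +{d}
  S: {$}  A: {c,d}  B: {d}  C: {d}
pass 3: — fixpoint
  S: {$}  A: {c,d}  B: {d}  C: {d}

FOLLOW(C) = ["d"]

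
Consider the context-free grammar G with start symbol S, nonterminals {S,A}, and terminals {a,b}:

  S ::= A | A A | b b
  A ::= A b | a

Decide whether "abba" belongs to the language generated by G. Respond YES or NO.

Convert to CNF:
  S -> A A | A T0 | T0 T0 | a
  A -> A T0 | a
  T0 -> b

Fill CYK table bottom-up:
  [0..0]={A,S}  "a"
  [1..1]={T0}  "b"  orig:{}
  [2..2]={T0}  "b"  orig:{}
  [3..3]={A,S}  "a"
  [0..1]={A,S}  "ab"
  [1..2]={S}  "bb"
  [2..3]=∅  "ba"
  [0..2]={A,S}  "abb"
  [1..3]=∅  "bba"
  [0..3]={S}  "abba"

S ∈ T[0,3] ⇒ YES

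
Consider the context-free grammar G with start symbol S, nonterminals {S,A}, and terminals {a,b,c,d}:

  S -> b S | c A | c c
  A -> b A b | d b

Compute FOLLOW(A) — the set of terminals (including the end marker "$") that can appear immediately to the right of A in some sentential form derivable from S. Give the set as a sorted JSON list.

FIRST iteration:
pass 1:
  A via A→b A b: +{b}
  A via A→d b: +{d}
  S via S→b S: +{b}
  S via S→c A: +{c}
  S: {b,c}  A: {b,d}
pass 2: (no change)
  S: {b,c}  A: {b,d}

FOLLOW iteration:
seed FOLLOW(S) with $
round 1:
  A→b A b: FOLLOW(A) ⊇ FIRST(b) = {b}; new: +{b}
  S→c A: FOLLOW(A) ⊇ FOLLOW(S) ⊇ {$}; new: +{$}
  FOLLOW[S]={$}  FOLLOW[A]={$,b}
round 2: — fixpoint
  FOLLOW[S]={$}  FOLLOW[A]={$,b}

FOLLOW(A) = ["$", "b"]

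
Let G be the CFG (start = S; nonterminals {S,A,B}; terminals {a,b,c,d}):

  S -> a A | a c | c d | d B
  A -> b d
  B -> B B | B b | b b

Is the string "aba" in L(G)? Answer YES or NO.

CNF form of G:
  S -> T1 B | T2 A | T2 T3 | T3 T1
  A -> T0 T1
  B -> B B | B T0 | T0 T0
  T0 -> b
  T1 -> d
  T2 -> a
  T3 -> c

CYK fill:
  cell(0,0) a: {T2}  orig:{}
  cell(1,1) b: {T0}  orig:{}
  cell(2,2) a: {T2}  orig:{}
  cell(0,1) ab: ∅
  cell(1,2) ba: ∅
  cell(0,2) aba: ∅

S ∉ T[0,2] ⇒ NO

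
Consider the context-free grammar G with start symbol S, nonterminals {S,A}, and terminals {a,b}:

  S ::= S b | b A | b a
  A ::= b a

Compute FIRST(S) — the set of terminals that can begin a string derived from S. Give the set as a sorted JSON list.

FIRST iteration:
iter 1:
  A via A→b a: +{b}
  S via S→b A: +{b}
  FIRST(S)={b}  FIRST(A)={b}
iter 2: — fixpoint
  FIRST(S)={b}  FIRST(A)={b}

FIRST(S) = ["b"]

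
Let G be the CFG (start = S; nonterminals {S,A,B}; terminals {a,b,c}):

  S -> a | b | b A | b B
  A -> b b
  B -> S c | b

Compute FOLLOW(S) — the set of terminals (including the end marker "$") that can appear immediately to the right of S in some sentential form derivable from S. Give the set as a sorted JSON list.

FIRST sets, iterate to fixpoint:
pass 1:
  A via A→b b: +{b}
  B via B→b: +{b}
  S via S→a: +{a}
  S via S→b: +{b}
  FIRST(S)={a,b}  FIRST(A)={b}  FIRST(B)={b}
pass 2:
  B via B→S c: +{a}
  FIRST(S)={a,b}  FIRST(A)={b}  FIRST(B)={a,b}
pass 3: done
  FIRST(S)={a,b}  FIRST(A)={b}  FIRST(B)={a,b}

FOLLOW iteration:
FOLLOW(S) := {$}
pass 1:
  B→S c: FOLLOW(S) ⊇ FIRST(c) = {c}; new: +{c}
  S→b A: FOLLOW(A) ⊇ FOLLOW(S) ⊇ {$,c}; new: +{$,c}
  S→b B: FOLLOW(B) ⊇ FOLLOW(S) ⊇ {$,c}; new: +{$,c}
  FOLLOW[S]={$,c}  FOLLOW[A]={$,c}  FOLLOW[B]={$,c}
pass 2: done
  FOLLOW[S]={$,c}  FOLLOW[A]={$,c}  FOLLOW[B]={$,c}

FOLLOW(S) = ["$", "c"]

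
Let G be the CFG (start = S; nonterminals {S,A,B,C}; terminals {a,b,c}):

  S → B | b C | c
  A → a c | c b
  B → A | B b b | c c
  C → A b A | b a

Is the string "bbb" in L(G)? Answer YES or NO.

Convert to CNF:
  S -> B X5 | T0 T1 | T1 T1 | T1 T2 | T2 C | c
  A -> T0 T1 | T1 T2
  B -> B X3 | T0 T1 | T1 T1 | T1 T2
  C -> A X4 | T2 T0
  T0 -> a
  T1 -> c
  T2 -> b
  X3 -> T2 T2
  X4 -> T2 A
  X5 -> T2 T2

CYK table (by increasing span):
  T[0,0] 'b' = {T2}  orig:{}
  T[1,1] 'b' = {T2}  orig:{}
  T[2,2] 'b' = {T2}  orig:{}
  T[0,1] 'bb' = {X3,X5}  orig:{}
  T[1,2] 'bb' = {X3,X5}  orig:{}
  T[0,2] 'bbb' = ∅

S ∉ T[0,2] ⇒ NO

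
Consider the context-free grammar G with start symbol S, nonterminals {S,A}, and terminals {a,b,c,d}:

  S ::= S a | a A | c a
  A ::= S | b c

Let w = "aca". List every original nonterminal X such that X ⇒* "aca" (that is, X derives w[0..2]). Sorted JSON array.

CNF form of G:
  S -> S T0 | T0 A | T2 T0
  A -> S T0 | T0 A | T1 T2 | T2 T0
  T0 -> a
  T1 -> b
  T2 -> c

Fill CYK table bottom-up, restricted to cells inside w[0..2]:
  [0..0]={T0}  "a"  orig:{}
  [1..1]={T2}  "c"  orig:{}
  [2..2]={T0}  "a"  orig:{}
  [0..1]=∅  "ac"
  [1..2]={A,S}  "ca"
  [0..2]={A,S}  "aca"

Original NTs in T[0,2] deriving "aca": ["A", "S"]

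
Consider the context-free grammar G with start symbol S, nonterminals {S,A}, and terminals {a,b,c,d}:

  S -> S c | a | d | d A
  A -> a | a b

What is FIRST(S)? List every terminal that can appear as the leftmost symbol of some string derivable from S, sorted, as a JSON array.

FIRST iteration:
iter 1:
  A via A→a: +{a}
  S via S→a: +{a}
  S via S→d: +{d}
  S: {a,d}  A: {a}
iter 2: (no change)
  S: {a,d}  A: {a}

FIRST(S) = ["a", "d"]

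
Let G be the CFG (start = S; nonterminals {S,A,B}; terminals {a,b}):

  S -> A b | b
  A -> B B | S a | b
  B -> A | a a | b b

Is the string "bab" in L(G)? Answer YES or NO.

CNF form of G:
  S -> A T1 | b
  A -> B B | S T0 | b
  B -> B B | S T0 | T0 T0 | T1 T1 | b
  T0 -> a
  T1 -> b

Fill CYK table bottom-up:
  [0..0]={A,B,S,T1}  "b"  orig:{A,B,S}
  [1..1]={T0}  "a"  orig:{}
  [2..2]={A,B,S,T1}  "b"  orig:{A,B,S}
  [0..1]={A,B}  "ba"
  [1..2]=∅  "ab"
  [0..2]={A,B,S}  "bab"

S ∈ T[0,2] ⇒ YES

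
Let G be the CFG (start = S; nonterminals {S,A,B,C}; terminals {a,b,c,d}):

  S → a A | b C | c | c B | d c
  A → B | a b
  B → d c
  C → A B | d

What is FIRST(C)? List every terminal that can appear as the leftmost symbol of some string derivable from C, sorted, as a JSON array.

FIRST sets, iterate to fixpoint:
round 1:
  A via A→a b: +{a}
  B via B→d c: +{d}
  C via C→A B: +{a}
  C via C→d: +{d}
  S via S→a A: +{a}
  S via S→b C: +{b}
  S via S→c: +{c}
  S via S→d c: +{d}
  FIRST[S]={a,b,c,d}  FIRST[A]={a}  FIRST[B]={d}  FIRST[C]={a,d}
round 2:
  A via A→B: +{d}
  FIRST[S]={a,b,c,d}  FIRST[A]={a,d}  FIRST[B]={d}  FIRST[C]={a,d}
round 3: done
  FIRST[S]={a,b,c,d}  FIRST[A]={a,d}  FIRST[B]={d}  FIRST[C]={a,d}

FIRST(C) = ["a", "d"]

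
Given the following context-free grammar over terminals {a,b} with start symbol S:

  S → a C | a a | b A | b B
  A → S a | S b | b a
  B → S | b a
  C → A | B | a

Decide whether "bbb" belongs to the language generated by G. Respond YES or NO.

Convert to CNF:
  S -> T0 C | T0 T0 | T1 A | T1 B
  A -> S T0 | S T1 | T1 T0
  B -> T0 C | T0 T0 | T1 A | T1 B | T1 T0
  C -> S T0 | S T1 | T0 C | T0 T0 | T1 A | T1 B | T1 T0 | a
  T0 -> a
  T1 -> b

Fill CYK table bottom-up:
  T[0,0] 'b' = {T1}  orig:{}
  T[1,1] 'b' = {T1}  orig:{}
  T[2,2] 'b' = {T1}  orig:{}
  T[0,1] 'bb' = ∅
  T[1,2] 'bb' = ∅
  T[0,2] 'bbb' = ∅

S ∉ T[0,2] ⇒ NO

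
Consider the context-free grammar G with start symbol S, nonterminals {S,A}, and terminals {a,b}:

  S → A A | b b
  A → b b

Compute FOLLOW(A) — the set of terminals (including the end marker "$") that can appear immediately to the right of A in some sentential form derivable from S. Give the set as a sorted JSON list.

FIRST sets, iterate to fixpoint:
round 1:
  A via A→b b: +{b}
  S via S→A A: +{b}
  S: {b}  A: {b}
round 2: (no change)
  S: {b}  A: {b}

FOLLOW sets:
seed FOLLOW(S) with $
pass 1:
  S→A A: FOLLOW(A) ⊇ FIRST(A) = {b}; new: +{b}
  S→A A: FOLLOW(A) ⊇ FOLLOW(S) ⊇ {$}; new: +{$}
  FOLLOW(S)={$}  FOLLOW(A)={$,b}
pass 2: (stable)
  FOLLOW(S)={$}  FOLLOW(A)={$,b}

FOLLOW(A) = ["$", "b"]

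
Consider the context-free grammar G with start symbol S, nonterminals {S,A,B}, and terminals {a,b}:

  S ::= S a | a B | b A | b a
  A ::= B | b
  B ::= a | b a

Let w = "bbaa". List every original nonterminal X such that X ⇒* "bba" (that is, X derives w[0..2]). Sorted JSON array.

Convert to CNF:
  S -> S T1 | T0 A | T0 T1 | T1 B
  A -> T0 T1 | a | b
  B -> T0 T1 | a
  T0 -> b
  T1 -> a

CYK table (by increasing span) (cells [i..j] with 0 ≤ i ≤ j ≤ 2 only):
  cell(0,0) b: {A,T0}  orig:{A}
  cell(1,1) b: {A,T0}  orig:{A}
  cell(2,2) a: {A,B,T1}  orig:{A,B}
  cell(0,1) bb: {S}
  cell(1,2) ba: {A,B,S}
  cell(0,2) bba: {S}

Original NTs in T[0,2] deriving "bba": ["S"]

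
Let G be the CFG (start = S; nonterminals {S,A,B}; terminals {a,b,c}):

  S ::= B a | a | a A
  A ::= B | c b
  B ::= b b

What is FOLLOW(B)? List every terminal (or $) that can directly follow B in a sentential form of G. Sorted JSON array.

Compute FIRST by fixpoint:
[1]
  A via A→c b: +{c}
  B via B→b b: +{b}
  S via S→B a: +{b}
  S via S→a: +{a}
  FIRST(S)={a,b}  FIRST(A)={c}  FIRST(B)={b}
[2]
  A via A→B: +{b}
  FIRST(S)={a,b}  FIRST(A)={b,c}  FIRST(B)={b}
[3] (stable)
  FIRST(S)={a,b}  FIRST(A)={b,c}  FIRST(B)={b}

Compute FOLLOW by fixpoint:
initialize: $ ∈ FOLLOW(S)
[1]
  S→B a: FOLLOW(B) ⊇ FIRST(a) = {a}; new: +{a}
  S→a A: FOLLOW(A) ⊇ FOLLOW(S) ⊇ {$}; new: +{$}
  FOLLOW(S)={$}  FOLLOW(A)={$}  FOLLOW(B)={a}
[2]
  A→B: FOLLOW(B) ⊇ FOLLOW(A) ⊇ {$}; new: +{$}
  FOLLOW(S)={$}  FOLLOW(A)={$}  FOLLOW(B)={$,a}
[3] (no change)
  FOLLOW(S)={$}  FOLLOW(A)={$}  FOLLOW(B)={$,a}

FOLLOW(B) = ["$", "a"]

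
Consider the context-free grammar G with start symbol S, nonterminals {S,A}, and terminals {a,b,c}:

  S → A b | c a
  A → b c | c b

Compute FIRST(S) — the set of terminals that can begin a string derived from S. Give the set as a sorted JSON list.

Compute FIRST by fixpoint:
round 1:
  A via A→b c: +{b}
  A via A→c b: +{c}
  S via S→A b: +{b,c}
  FIRST(S)={b,c}  FIRST(A)={b,c}
round 2: (stable)
  FIRST(S)={b,c}  FIRST(A)={b,c}

FIRST(S) = ["b", "c"]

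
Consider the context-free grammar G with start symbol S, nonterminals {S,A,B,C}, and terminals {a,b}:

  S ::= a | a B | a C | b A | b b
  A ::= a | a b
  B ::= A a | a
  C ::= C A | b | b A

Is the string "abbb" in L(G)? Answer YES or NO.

CNF form of G:
  S -> T0 B | T0 C | T1 A | T1 T1 | a
  A -> T0 T1 | a
  B -> A T0 | a
  C -> C A | T1 A | b
  T0 -> a
  T1 -> b

CYK table (by increasing span):
  cell(0,0) a: {A,B,S,T0}  orig:{A,B,S}
  cell(1,1) b: {C,T1}  orig:{C}
  cell(2,2) b: {C,T1}  orig:{C}
  cell(3,3) b: {C,T1}  orig:{C}
  cell(0,1) ab: {A,S}
  cell(1,2) bb: {S}
  cell(2,3) bb: {S}
  cell(0,2) abb: ∅
  cell(1,3) bbb: ∅
  cell(0,3) abbb: ∅

S ∉ T[0,3] ⇒ NO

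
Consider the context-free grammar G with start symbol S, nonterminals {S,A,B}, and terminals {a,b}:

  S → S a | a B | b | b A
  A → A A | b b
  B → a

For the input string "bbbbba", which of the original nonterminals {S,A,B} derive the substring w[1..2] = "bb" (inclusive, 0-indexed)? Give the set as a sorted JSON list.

Convert to CNF:
  S -> S T1 | T0 A | T1 B | b
  A -> A A | T0 T0
  B -> a
  T0 -> b
  T1 -> a

CYK table (by increasing span), restricted to cells inside w[1..2]:
  [1..1]={S,T0}  "b"  orig:{S}
  [2..2]={S,T0}  "b"  orig:{S}
  [1..2]={A}  "bb"

Original NTs in T[1,2] deriving "bb": ["A"]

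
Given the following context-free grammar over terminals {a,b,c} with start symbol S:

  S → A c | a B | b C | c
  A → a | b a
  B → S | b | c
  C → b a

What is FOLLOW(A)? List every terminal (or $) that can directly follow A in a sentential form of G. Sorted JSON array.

Compute FIRST by fixpoint:
iter 1:
  A via A→a: +{a}
  A via A→b a: +{b}
  B via B→b: +{b}
  B via B→c: +{c}
  C via C→b a: +{b}
  S via S→A c: +{a,b}
  S via S→c: +{c}
  S: {a,b,c}  A: {a,b}  B: {b,c}  C: {b}
iter 2:
  B via B→S: +{a}
  S: {a,b,c}  A: {a,b}  B: {a,b,c}  C: {b}
iter 3: — fixpoint
  S: {a,b,c}  A: {a,b}  B: {a,b,c}  C: {b}

FOLLOW iteration:
initialize: $ ∈ FOLLOW(S)
round 1:
  S→A c: FOLLOW(A) ⊇ FIRST(c) = {c}; new: +{c}
  S→a B: FOLLOW(B) ⊇ FOLLOW(S) ⊇ {$}; new: +{$}
  S→b C: FOLLOW(C) ⊇ FOLLOW(S) ⊇ {$}; new: +{$}
  FOLLOW[S]={$}  FOLLOW[A]={c}  FOLLOW[B]={$}  FOLLOW[C]={$}
round 2: (stable)
  FOLLOW[S]={$}  FOLLOW[A]={c}  FOLLOW[B]={$}  FOLLOW[C]={$}

FOLLOW(A) = ["c"]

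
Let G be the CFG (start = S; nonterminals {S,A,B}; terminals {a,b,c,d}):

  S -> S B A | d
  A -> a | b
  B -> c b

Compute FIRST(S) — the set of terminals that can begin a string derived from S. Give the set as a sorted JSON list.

FIRST sets, iterate to fixpoint:
round 1:
  A via A→a: +{a}
  A via A→b: +{b}
  B via B→c b: +{c}
  S via S→d: +{d}
  FIRST(S)={d}  FIRST(A)={a,b}  FIRST(B)={c}
round 2: done
  FIRST(S)={d}  FIRST(A)={a,b}  FIRST(B)={c}

FIRST(S) = ["d"]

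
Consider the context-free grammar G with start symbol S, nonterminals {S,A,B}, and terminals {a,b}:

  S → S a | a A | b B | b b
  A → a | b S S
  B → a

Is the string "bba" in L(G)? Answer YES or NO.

CNF form of G:
  S -> S T1 | T0 B | T0 T0 | T1 A
  A -> T0 X2 | a
  B -> a
  T0 -> b
  T1 -> a
  X2 -> S S

CYK fill:
  T[0,0] 'b' = {T0}  orig:{}
  T[1,1] 'b' = {T0}  orig:{}
  T[2,2] 'a' = {A,B,T1}  orig:{A,B}
  T[0,1] 'bb' = {S}
  T[1,2] 'ba' = {S}
  T[0,2] 'bba' = {S}

S ∈ T[0,2] ⇒ YES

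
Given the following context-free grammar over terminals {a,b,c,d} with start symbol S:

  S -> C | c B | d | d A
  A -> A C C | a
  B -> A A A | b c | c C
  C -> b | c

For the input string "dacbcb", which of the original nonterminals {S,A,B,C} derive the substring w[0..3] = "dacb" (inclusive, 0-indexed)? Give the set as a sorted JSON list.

Convert to CNF:
  S -> T1 B | T2 A | b | c | d
  A -> A X3 | a
  B -> A X4 | T0 T1 | T1 C
  C -> b | c
  T0 -> b
  T1 -> c
  T2 -> d
  X3 -> C C
  X4 -> A A

CYK table (by increasing span) — only the sub-triangle for w[0..3]:
  T[0,0] 'd' = {S,T2}  orig:{S}
  T[1,1] 'a' = {A}
  T[2,2] 'c' = {C,S,T1}  orig:{C,S}
  T[3,3] 'b' = {C,S,T0}  orig:{C,S}
  T[0,1] 'da' = {S}
  T[1,2] 'ac' = ∅
  T[2,3] 'cb' = {B,X3}  orig:{B}
  T[0,2] 'dac' = ∅
  T[1,3] 'acb' = {A}
  T[0,3] 'dacb' = {S}

Original NTs in T[0,3] deriving "dacb": ["S"]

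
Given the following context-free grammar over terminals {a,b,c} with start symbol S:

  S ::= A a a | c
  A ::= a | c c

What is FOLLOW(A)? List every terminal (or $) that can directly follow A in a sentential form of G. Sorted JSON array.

FIRST sets, iterate to fixpoint:
iter 1:
  A via A→a: +{a}
  A via A→c c: +{c}
  S via S→A a a: +{a,c}
  FIRST(S)={a,c}  FIRST(A)={a,c}
iter 2: done
  FIRST(S)={a,c}  FIRST(A)={a,c}

Compute FOLLOW by fixpoint:
seed FOLLOW(S) with $
iter 1:
  S→A a a: FOLLOW(A) ⊇ FIRST(a) = {a}; new: +{a}
  FOLLOW[S]={$}  FOLLOW[A]={a}
iter 2: done
  FOLLOW[S]={$}  FOLLOW[A]={a}

FOLLOW(A) = ["a"]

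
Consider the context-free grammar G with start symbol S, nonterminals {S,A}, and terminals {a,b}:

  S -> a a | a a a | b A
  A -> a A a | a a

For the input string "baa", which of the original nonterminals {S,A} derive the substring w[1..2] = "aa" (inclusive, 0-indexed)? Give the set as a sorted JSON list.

Convert to CNF:
  S -> T0 T0 | T0 X3 | T1 A
  A -> T0 T0 | T0 X2
  T0 -> a
  T1 -> b
  X2 -> A T0
  X3 -> T0 T0

CYK fill — only the sub-triangle for w[1..2]:
  cell(1,1) a: {T0}  orig:{}
  cell(2,2) a: {T0}  orig:{}
  cell(1,2) aa: {A,S,X3}  orig:{A,S}

Original NTs in T[1,2] deriving "aa": ["A", "S"]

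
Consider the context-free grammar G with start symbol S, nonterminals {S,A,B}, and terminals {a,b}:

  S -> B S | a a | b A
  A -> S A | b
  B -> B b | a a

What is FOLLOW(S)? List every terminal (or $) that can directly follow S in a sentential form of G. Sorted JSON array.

Compute FIRST by fixpoint:
iter 1:
  A via A→b: +{b}
  B via B→a a: +{a}
  S via S→B S: +{a}
  S via S→b A: +{b}
  FIRST[S]={a,b}  FIRST[A]={b}  FIRST[B]={a}
iter 2:
  A via A→S A: +{a}
  FIRST[S]={a,b}  FIRST[A]={a,b}  FIRST[B]={a}
iter 3: done
  FIRST[S]={a,b}  FIRST[A]={a,b}  FIRST[B]={a}

FOLLOW iteration:
FOLLOW(S) := {$}
pass 1:
  A→S A: FOLLOW(S) ⊇ FIRST(A) = {a,b}; new: +{a,b}
  B→B b: FOLLOW(B) ⊇ FIRST(b) = {b}; new: +{b}
  S→B S: FOLLOW(B) ⊇ FIRST(S) = {a,b}; new: +{a}
  S→b A: FOLLOW(A) ⊇ FOLLOW(S) ⊇ {$,a,b}; new: +{$,a,b}
  FOLLOW[S]={$,a,b}  FOLLOW[A]={$,a,b}  FOLLOW[B]={a,b}
pass 2: (no change)
  FOLLOW[S]={$,a,b}  FOLLOW[A]={$,a,b}  FOLLOW[B]={a,b}

FOLLOW(S) = ["$", "a", "b"]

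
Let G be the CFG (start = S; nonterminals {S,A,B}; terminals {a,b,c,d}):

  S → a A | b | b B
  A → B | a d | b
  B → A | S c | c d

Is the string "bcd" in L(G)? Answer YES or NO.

CNF form of G:
  S -> T1 A | T3 B | b
  A -> S T0 | T0 T2 | T1 T2 | b
  B -> S T0 | T0 T2 | T1 T2 | b
  T0 -> c
  T1 -> a
  T2 -> d
  T3 -> b

CYK table (by increasing span):
  cell(0,0) b: {A,B,S,T3}  orig:{A,B,S}
  cell(1,1) c: {T0}  orig:{}
  cell(2,2) d: {T2}  orig:{}
  cell(0,1) bc: {A,B}
  cell(1,2) cd: {A,B}
  cell(0,2) bcd: {S}

S ∈ T[0,2] ⇒ YES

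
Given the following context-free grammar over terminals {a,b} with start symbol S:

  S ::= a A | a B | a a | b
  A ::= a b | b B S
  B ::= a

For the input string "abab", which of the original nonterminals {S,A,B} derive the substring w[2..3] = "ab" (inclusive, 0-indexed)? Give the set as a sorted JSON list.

Convert to CNF:
  S -> T0 A | T0 B | T0 T0 | b
  A -> T0 T1 | T1 X2
  B -> a
  T0 -> a
  T1 -> b
  X2 -> B S

Fill CYK table bottom-up, restricted to cells inside w[2..3]:
  [2..2]={B,T0}  "a"  orig:{B}
  [3..3]={S,T1}  "b"  orig:{S}
  [2..3]={A,X2}  "ab"  orig:{A}

Original NTs in T[2,3] deriving "ab": ["A"]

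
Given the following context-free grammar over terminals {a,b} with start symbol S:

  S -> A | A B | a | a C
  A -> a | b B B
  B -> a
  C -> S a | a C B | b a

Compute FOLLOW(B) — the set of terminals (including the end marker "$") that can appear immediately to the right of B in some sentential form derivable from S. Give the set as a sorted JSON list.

FIRST iteration:
iter 1:
  A via A→a: +{a}
  A via A→b B B: +{b}
  B via B→a: +{a}
  C via C→a C B: +{a}
  C via C→b a: +{b}
  S via S→A: +{a,b}
  FIRST[S]={a,b}  FIRST[A]={a,b}  FIRST[B]={a}  FIRST[C]={a,b}
iter 2: (no change)
  FIRST[S]={a,b}  FIRST[A]={a,b}  FIRST[B]={a}  FIRST[C]={a,b}

FOLLOW sets:
initialize: $ ∈ FOLLOW(S)
round 1:
  A→b B B: FOLLOW(B) ⊇ FIRST(B) = {a}; new: +{a}
  C→S a: FOLLOW(S) ⊇ FIRST(a) = {a}; new: +{a}
  C→a C B: FOLLOW(C) ⊇ FIRST(B) = {a}; new: +{a}
  S→A: FOLLOW(A) ⊇ FOLLOW(S) ⊇ {$,a}; new: +{$,a}
  S→A B: FOLLOW(B) ⊇ FOLLOW(S) ⊇ {$,a}; new: +{$}
  S→a C: FOLLOW(C) ⊇ FOLLOW(S) ⊇ {$,a}; new: +{$}
  FOLLOW(S)={$,a}  FOLLOW(A)={$,a}  FOLLOW(B)={$,a}  FOLLOW(C)={$,a}
round 2: done
  FOLLOW(S)={$,a}  FOLLOW(A)={$,a}  FOLLOW(B)={$,a}  FOLLOW(C)={$,a}

FOLLOW(B) = ["$", "a"]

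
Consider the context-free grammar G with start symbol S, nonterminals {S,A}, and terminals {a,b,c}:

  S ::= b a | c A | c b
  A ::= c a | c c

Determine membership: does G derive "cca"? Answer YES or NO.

CNF form of G:
  S -> T0 A | T0 T2 | T2 T1
  A -> T0 T0 | T0 T1
  T0 -> c
  T1 -> a
  T2 -> b

CYK fill:
  cell(0,0) c: {T0}  orig:{}
  cell(1,1) c: {T0}  orig:{}
  cell(2,2) a: {T1}  orig:{}
  cell(0,1) cc: {A}
  cell(1,2) ca: {A}
  cell(0,2) cca: {S}

S ∈ T[0,2] ⇒ YES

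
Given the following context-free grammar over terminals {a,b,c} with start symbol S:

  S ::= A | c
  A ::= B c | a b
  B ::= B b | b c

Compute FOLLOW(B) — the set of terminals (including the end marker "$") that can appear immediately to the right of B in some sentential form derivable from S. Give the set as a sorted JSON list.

Compute FIRST by fixpoint:
iter 1:
  A via A→a b: +{a}
  B via B→b c: +{b}
  S via S→A: +{a}
  S via S→c: +{c}
  FIRST[S]={a,c}  FIRST[A]={a}  FIRST[B]={b}
iter 2:
  A via A→B c: +{b}
  S via S→A: +{b}
  FIRST[S]={a,b,c}  FIRST[A]={a,b}  FIRST[B]={b}
iter 3: (no change)
  FIRST[S]={a,b,c}  FIRST[A]={a,b}  FIRST[B]={b}

Compute FOLLOW by fixpoint:
FOLLOW(S) := {$}
pass 1:
  A→B c: FOLLOW(B) ⊇ FIRST(c) = {c}; new: +{c}
  B→B b: FOLLOW(B) ⊇ FIRST(b) = {b}; new: +{b}
  S→A: FOLLOW(A) ⊇ FOLLOW(S) ⊇ {$}; new: +{$}
  S: {$}  A: {$}  B: {b,c}
pass 2: — fixpoint
  S: {$}  A: {$}  B: {b,c}

FOLLOW(B) = ["b", "c"]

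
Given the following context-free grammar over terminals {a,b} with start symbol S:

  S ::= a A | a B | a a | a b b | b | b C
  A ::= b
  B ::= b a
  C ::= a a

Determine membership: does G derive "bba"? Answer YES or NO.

Convert to CNF:
  S -> T0 C | T1 A | T1 B | T1 T1 | T1 X2 | b
  A -> b
  B -> T0 T1
  C -> T1 T1
  T0 -> b
  T1 -> a
  X2 -> T0 T0

Fill CYK table bottom-up:
  T[0,0] 'b' = {A,S,T0}  orig:{A,S}
  T[1,1] 'b' = {A,S,T0}  orig:{A,S}
  T[2,2] 'a' = {T1}  orig:{}
  T[0,1] 'bb' = {X2}  orig:{}
  T[1,2] 'ba' = {B}
  T[0,2] 'bba' = ∅

S ∉ T[0,2] ⇒ NO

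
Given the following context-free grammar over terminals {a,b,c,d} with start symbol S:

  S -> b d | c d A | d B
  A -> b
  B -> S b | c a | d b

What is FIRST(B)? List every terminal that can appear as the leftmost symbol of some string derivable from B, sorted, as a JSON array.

FIRST sets, iterate to fixpoint:
[1]
  A via A→b: +{b}
  B via B→c a: +{c}
  B via B→d b: +{d}
  S via S→b d: +{b}
  S via S→c d A: +{c}
  S via S→d B: +{d}
  FIRST[S]={b,c,d}  FIRST[A]={b}  FIRST[B]={c,d}
[2]
  B via B→S b: +{b}
  FIRST[S]={b,c,d}  FIRST[A]={b}  FIRST[B]={b,c,d}
[3] (no change)
  FIRST[S]={b,c,d}  FIRST[A]={b}  FIRST[B]={b,c,d}

FIRST(B) = ["b", "c", "d"]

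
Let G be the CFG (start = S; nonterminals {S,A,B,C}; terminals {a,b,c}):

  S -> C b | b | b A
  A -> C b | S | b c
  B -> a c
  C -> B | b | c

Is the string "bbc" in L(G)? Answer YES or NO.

CNF form of G:
  S -> C T0 | T0 A | b
  A -> C T0 | T0 A | T0 T1 | b
  B -> T2 T1
  C -> T2 T1 | b | c
  T0 -> b
  T1 -> c
  T2 -> a

CYK table (by increasing span):
  cell(0,0) b: {A,C,S,T0}  orig:{A,C,S}
  cell(1,1) b: {A,C,S,T0}  orig:{A,C,S}
  cell(2,2) c: {C,T1}  orig:{C}
  cell(0,1) bb: {A,S}
  cell(1,2) bc: {A}
  cell(0,2) bbc: {A,S}

S ∈ T[0,2] ⇒ YES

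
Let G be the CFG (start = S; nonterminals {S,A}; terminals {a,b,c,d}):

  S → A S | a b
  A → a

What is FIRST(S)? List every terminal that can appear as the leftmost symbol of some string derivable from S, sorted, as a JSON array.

FIRST iteration:
[1]
  A via A→a: +{a}
  S via S→A S: +{a}
  FIRST(S)={a}  FIRST(A)={a}
[2] (no change)
  FIRST(S)={a}  FIRST(A)={a}

FIRST(S) = ["a"]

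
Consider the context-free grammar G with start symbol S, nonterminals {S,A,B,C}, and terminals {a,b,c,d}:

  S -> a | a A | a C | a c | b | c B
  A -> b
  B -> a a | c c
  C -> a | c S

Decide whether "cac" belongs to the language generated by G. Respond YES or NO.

CNF form of G:
  S -> T0 A | T0 C | T0 T1 | T1 B | a | b
  A -> b
  B -> T0 T0 | T1 T1
  C -> T1 S | a
  T0 -> a
  T1 -> c

CYK fill:
  cell(0,0) c: {T1}  orig:{}
  cell(1,1) a: {C,S,T0}  orig:{C,S}
  cell(2,2) c: {T1}  orig:{}
  cell(0,1) ca: {C}
  cell(1,2) ac: {S}
  cell(0,2) cac: {C}

S ∉ T[0,2] ⇒ NO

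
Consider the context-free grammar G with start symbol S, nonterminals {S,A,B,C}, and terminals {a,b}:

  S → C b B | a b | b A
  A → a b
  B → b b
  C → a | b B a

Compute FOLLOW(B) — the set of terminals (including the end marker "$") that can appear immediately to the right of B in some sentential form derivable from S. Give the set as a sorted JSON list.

FIRST sets, iterate to fixpoint:
iter 1:
  A via A→a b: +{a}
  B via B→b b: +{b}
  C via C→a: +{a}
  C via C→b B a: +{b}
  S via S→C b B: +{a,b}
  FIRST[S]={a,b}  FIRST[A]={a}  FIRST[B]={b}  FIRST[C]={a,b}
iter 2: — fixpoint
  FIRST[S]={a,b}  FIRST[A]={a}  FIRST[B]={b}  FIRST[C]={a,b}

FOLLOW iteration:
seed FOLLOW(S) with $
pass 1:
  C→b B a: FOLLOW(B) ⊇ FIRST(a) = {a}; new: +{a}
  S→C b B: FOLLOW(C) ⊇ FIRST(b) = {b}; new: +{b}
  S→C b B: FOLLOW(B) ⊇ FOLLOW(S) ⊇ {$}; new: +{$}
  S→b A: FOLLOW(A) ⊇ FOLLOW(S) ⊇ {$}; new: +{$}
  FOLLOW(S)={$}  FOLLOW(A)={$}  FOLLOW(B)={$,a}  FOLLOW(C)={b}
pass 2: — fixpoint
  FOLLOW(S)={$}  FOLLOW(A)={$}  FOLLOW(B)={$,a}  FOLLOW(C)={b}

FOLLOW(B) = ["$", "a"]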